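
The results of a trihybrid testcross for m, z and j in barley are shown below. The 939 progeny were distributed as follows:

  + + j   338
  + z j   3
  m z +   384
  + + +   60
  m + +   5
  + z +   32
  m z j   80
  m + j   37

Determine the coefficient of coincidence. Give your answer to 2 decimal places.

0.66

The two most frequent reciprocal classes, + + j and m z +, are the parental types, so the F1 was + + j / m z +.
The two rarest classes, + z j and m + +, are the double crossovers. Comparing them with the parentals, only the z allele has switched, so z is the middle locus and the order is m – z – j.
m–z: (69 + 8)/939 = 0.0820; z–j: (140 + 8)/939 = 0.1576.
Expected DCO frequency = 0.0820 × 0.1576 ≈ 0.01292; observed = 8/939 ≈ 0.00852.
Coefficient of coincidence = 0.00852/0.01292 ≈ 0.66.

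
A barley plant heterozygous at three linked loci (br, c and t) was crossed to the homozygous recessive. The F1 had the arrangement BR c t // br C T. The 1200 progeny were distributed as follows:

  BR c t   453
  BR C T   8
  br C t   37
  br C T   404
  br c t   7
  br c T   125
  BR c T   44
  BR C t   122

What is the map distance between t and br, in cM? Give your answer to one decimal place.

8.0 cM

The two rarest classes, br c t and BR C T, are the double crossovers. Comparing them with the parentals, only the br allele has switched, so br is the middle locus and the order is t – br – c.
Crossovers in the t–br interval produce the single-crossover classes BR c T and br C t (44 + 37 = 81) plus the double crossovers (15).
RF(t–br) = (81 + 15) / 1200 = 96/1200 = 0.0800 → 8.0 cM.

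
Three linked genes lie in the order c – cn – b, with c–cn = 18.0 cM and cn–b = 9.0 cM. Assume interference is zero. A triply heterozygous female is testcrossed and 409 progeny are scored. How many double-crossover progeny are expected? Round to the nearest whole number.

Map distances give recombination frequencies of 0.180 and 0.090 for the two intervals.
With no interference, expected double-crossover frequency = 0.180 × 0.090 = 0.01620.
Expected number = 0.01620 × 409 = 6.63 ≈ 7.

7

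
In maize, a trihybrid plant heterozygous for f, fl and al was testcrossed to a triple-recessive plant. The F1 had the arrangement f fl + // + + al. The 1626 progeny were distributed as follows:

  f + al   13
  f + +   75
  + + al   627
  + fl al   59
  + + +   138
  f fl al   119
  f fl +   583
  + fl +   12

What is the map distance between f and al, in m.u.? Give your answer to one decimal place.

The two rarest classes, + fl + and f + al, are the double crossovers. Comparing them with the parentals, only the f allele has switched, so f is the middle locus and the order is al – f – fl.
Crossovers in the al–f interval produce the single-crossover classes f fl al and + + + (119 + 138 = 257) plus the double crossovers (25).
RF(al–f) = (257 + 25) / 1626 = 282/1626 = 0.1734 → 17.3 m.u.

17.3 m.u.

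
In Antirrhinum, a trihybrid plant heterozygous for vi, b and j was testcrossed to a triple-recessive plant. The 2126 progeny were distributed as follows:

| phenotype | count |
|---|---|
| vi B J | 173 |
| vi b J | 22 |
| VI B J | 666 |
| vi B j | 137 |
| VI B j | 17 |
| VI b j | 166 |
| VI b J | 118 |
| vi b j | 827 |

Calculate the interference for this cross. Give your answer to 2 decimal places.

0.25

The two most frequent reciprocal classes, VI B J and vi b j, are the parental types, so the F1 was VI B J / vi b j.
The two rarest classes, VI B j and vi b J, are the double crossovers. Comparing them with the parentals, only the j allele has switched, so j is the middle locus and the order is b – j – vi.
b–j: (255 + 39)/2126 = 0.1383; j–vi: (339 + 39)/2126 = 0.1778.
Expected DCO frequency = 0.1383 × 0.1778 ≈ 0.02459; observed = 39/2126 ≈ 0.01834.
Coefficient of coincidence = 0.01834/0.02459 ≈ 0.75; interference = 1 − 0.75 = 0.25.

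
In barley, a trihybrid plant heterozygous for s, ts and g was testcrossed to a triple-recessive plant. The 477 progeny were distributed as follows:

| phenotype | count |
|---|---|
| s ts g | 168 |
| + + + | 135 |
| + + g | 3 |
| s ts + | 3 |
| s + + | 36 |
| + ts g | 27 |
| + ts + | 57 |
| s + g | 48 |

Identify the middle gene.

g

The two most frequent reciprocal classes, s ts g and + + +, are the parental types, so the F1 was s ts g / + + +.
The two rarest classes, s ts + and + + g, are the double crossovers. Comparing them with the parentals, only the g allele has switched, so g is the middle locus and the order is ts – g – s.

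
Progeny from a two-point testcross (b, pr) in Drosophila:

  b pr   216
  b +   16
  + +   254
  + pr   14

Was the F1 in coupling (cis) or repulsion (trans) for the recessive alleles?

cis

The two most frequent classes are + + (254) and b pr (216); these are the parental (non-recombinant) types.
So the F1 carried + + on one chromosome and b pr on the other — the recessive alleles are on the same chromosome (cis / coupling).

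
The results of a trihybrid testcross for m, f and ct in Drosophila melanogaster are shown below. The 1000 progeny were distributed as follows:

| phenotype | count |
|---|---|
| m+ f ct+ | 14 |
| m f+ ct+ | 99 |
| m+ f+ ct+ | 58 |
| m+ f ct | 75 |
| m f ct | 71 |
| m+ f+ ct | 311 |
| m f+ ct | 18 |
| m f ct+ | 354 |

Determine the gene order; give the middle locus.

m

The two most frequent reciprocal classes, m+ f+ ct and m f ct+, are the parental types, so the F1 was m+ f+ ct / m f ct+.
The two rarest classes, m f+ ct and m+ f ct+, are the double crossovers. Comparing them with the parentals, only the m allele has switched, so m is the middle locus and the order is f – m – ct.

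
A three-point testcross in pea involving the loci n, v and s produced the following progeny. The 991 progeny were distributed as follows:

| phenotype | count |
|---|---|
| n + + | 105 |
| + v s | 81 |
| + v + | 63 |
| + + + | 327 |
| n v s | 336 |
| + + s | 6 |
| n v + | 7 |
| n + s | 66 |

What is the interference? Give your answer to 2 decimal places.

The two most frequent reciprocal classes, n v s and + + +, are the parental types, so the F1 was n v s / + + +.
The two rarest classes, n v + and + + s, are the double crossovers. Comparing them with the parentals, only the s allele has switched, so s is the middle locus and the order is n – s – v.
n–s: (186 + 13)/991 = 0.2008; s–v: (129 + 13)/991 = 0.1433.
Expected DCO frequency = 0.2008 × 0.1433 ≈ 0.02877; observed = 13/991 ≈ 0.01312.
Coefficient of coincidence = 0.01312/0.02877 ≈ 0.46; interference = 1 − 0.46 = 0.54.

0.54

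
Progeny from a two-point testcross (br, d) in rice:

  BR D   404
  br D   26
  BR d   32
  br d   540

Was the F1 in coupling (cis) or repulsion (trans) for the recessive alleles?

The two most frequent classes are BR D (404) and br d (540); these are the parental (non-recombinant) types.
So the F1 carried BR D on one chromosome and br d on the other — the recessive alleles are on the same chromosome (cis / coupling).

cis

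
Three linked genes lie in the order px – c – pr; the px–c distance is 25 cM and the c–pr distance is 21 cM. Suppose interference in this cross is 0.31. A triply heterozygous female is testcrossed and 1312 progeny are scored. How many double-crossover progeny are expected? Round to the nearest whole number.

48

Map distances give recombination frequencies of 0.250 and 0.210 for the two intervals.
With interference 0.31 (so coincidence = 0.69), expected double-crossover frequency = 0.250 × 0.210 × 0.69 = 0.03622.
Expected number = 0.03622 × 1312 = 47.53 ≈ 48.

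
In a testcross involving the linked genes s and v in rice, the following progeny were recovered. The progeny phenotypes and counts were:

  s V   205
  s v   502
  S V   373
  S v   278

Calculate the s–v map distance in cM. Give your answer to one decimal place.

The two most frequent classes, S V (373) and s v (502), are the parental types, so the F1 was S V / s v.
The recombinant classes are S v and s V: 278 + 205 = 483.
Recombination frequency = 483/1358 = 0.3557 ≈ 35.6%, i.e. 35.6 cM.

35.6 cM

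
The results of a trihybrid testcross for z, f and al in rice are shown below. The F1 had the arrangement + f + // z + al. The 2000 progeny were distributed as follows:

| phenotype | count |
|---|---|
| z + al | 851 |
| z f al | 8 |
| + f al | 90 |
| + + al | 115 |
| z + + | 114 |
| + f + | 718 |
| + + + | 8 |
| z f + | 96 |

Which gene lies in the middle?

The two rarest classes, + + + and z f al, are the double crossovers. Comparing them with the parentals, only the f allele has switched, so f is the middle locus and the order is z – f – al.

f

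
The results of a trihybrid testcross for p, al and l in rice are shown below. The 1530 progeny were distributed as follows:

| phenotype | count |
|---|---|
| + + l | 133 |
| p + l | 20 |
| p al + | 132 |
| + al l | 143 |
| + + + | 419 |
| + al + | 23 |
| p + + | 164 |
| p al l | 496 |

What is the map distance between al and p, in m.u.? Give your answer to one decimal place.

22.9 m.u.

The two most frequent reciprocal classes, p al l and + + +, are the parental types, so the F1 was p al l / + + +.
The two rarest classes, p + l and + al +, are the double crossovers. Comparing them with the parentals, only the al allele has switched, so al is the middle locus and the order is p – al – l.
Crossovers in the p–al interval produce the single-crossover classes + al l and p + + (143 + 164 = 307) plus the double crossovers (43).
RF(p–al) = (307 + 43) / 1530 = 350/1530 = 0.2288 → 22.9 m.u.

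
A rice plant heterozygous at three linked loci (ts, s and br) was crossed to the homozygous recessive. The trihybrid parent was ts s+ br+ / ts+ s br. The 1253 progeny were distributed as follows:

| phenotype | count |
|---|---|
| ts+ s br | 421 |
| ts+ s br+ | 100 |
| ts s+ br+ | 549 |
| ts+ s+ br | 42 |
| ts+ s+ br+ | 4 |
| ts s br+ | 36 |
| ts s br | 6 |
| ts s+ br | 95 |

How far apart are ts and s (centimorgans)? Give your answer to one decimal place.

7.0 centimorgans

The two rarest classes, ts+ s+ br+ and ts s br, are the double crossovers. Comparing them with the parentals, only the ts allele has switched, so ts is the middle locus and the order is br – ts – s.
Crossovers in the ts–s interval produce the single-crossover classes ts s br+ and ts+ s+ br (36 + 42 = 78) plus the double crossovers (10).
RF(ts–s) = (78 + 10) / 1253 = 88/1253 = 0.0702 → 7.0 centimorgans.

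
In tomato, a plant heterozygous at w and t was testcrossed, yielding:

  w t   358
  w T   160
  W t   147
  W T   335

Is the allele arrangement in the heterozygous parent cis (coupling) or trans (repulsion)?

cis

The two most frequent classes are W T (335) and w t (358); these are the parental (non-recombinant) types.
So the F1 carried W T on one chromosome and w t on the other — the recessive alleles are on the same chromosome (cis / coupling).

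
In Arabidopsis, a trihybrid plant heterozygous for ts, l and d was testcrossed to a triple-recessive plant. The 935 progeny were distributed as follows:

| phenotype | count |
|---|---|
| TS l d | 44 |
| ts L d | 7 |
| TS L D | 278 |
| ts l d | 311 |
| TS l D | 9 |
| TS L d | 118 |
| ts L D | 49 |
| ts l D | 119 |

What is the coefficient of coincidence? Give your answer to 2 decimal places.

0.54

The two most frequent reciprocal classes, ts l d and TS L D, are the parental types, so the F1 was ts l d / TS L D.
The two rarest classes, ts L d and TS l D, are the double crossovers. Comparing them with the parentals, only the l allele has switched, so l is the middle locus and the order is d – l – ts.
d–l: (237 + 16)/935 = 0.2706; l–ts: (93 + 16)/935 = 0.1166.
Expected DCO frequency = 0.2706 × 0.1166 ≈ 0.03155; observed = 16/935 ≈ 0.01711.
Coefficient of coincidence = 0.01711/0.03155 ≈ 0.54.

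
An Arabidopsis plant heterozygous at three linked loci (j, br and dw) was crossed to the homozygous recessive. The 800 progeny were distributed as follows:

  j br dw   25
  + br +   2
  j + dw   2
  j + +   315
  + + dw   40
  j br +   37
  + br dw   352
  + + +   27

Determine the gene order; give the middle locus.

dw

The two most frequent reciprocal classes, + br dw and j + +, are the parental types, so the F1 was + br dw / j + +.
The two rarest classes, + br + and j + dw, are the double crossovers. Comparing them with the parentals, only the dw allele has switched, so dw is the middle locus and the order is br – dw – j.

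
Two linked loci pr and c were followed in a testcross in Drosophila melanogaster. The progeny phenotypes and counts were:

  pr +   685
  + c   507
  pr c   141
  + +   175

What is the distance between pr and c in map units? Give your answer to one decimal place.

21.0 map units

The two most frequent classes, + c (507) and pr + (685), are the parental types, so the F1 was + c / pr +.
The recombinant classes are + + and pr c: 175 + 141 = 316.
Recombination frequency = 316/1508 = 0.2095 ≈ 21.0%, i.e. 21.0 map units.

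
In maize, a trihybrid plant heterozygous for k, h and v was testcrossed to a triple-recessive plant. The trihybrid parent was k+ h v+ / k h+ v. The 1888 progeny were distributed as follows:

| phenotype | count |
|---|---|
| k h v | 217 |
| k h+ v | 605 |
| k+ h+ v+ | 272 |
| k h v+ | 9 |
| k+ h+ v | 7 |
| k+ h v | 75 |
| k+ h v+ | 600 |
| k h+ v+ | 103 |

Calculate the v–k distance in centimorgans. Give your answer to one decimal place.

10.3 centimorgans

The two rarest classes, k h v+ and k+ h+ v, are the double crossovers. Comparing them with the parentals, only the k allele has switched, so k is the middle locus and the order is v – k – h.
Crossovers in the v–k interval produce the single-crossover classes k+ h v and k h+ v+ (75 + 103 = 178) plus the double crossovers (16).
RF(v–k) = (178 + 16) / 1888 = 194/1888 = 0.1028 → 10.3 centimorgans.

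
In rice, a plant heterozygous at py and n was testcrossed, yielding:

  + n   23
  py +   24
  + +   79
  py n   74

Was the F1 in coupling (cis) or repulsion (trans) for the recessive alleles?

cis

The two most frequent classes are + + (79) and py n (74); these are the parental (non-recombinant) types.
So the F1 carried + + on one chromosome and py n on the other — the recessive alleles are on the same chromosome (cis / coupling).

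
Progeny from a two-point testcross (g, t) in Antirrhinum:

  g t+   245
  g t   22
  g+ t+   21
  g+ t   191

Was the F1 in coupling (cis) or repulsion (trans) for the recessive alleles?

The two most frequent classes are g+ t (191) and g t+ (245); these are the parental (non-recombinant) types.
So the F1 carried g+ t on one chromosome and g t+ on the other — the recessive alleles are on opposite chromosomes (trans / repulsion).

trans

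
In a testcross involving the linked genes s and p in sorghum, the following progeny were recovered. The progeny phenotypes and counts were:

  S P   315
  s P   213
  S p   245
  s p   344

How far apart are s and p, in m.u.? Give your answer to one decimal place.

41.0 m.u.

The two most frequent classes, S P (315) and s p (344), are the parental types, so the F1 was S P / s p.
The recombinant classes are S p and s P: 245 + 213 = 458.
Recombination frequency = 458/1117 = 0.4100 ≈ 41.0%, i.e. 41.0 m.u.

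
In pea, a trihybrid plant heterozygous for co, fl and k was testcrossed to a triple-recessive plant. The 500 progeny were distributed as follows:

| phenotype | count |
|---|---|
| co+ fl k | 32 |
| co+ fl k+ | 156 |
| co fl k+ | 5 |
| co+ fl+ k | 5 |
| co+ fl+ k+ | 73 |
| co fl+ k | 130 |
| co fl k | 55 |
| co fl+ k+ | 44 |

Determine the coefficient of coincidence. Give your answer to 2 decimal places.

The two most frequent reciprocal classes, co fl+ k and co+ fl k+, are the parental types, so the F1 was co fl+ k / co+ fl k+.
The two rarest classes, co+ fl+ k and co fl k+, are the double crossovers. Comparing them with the parentals, only the co allele has switched, so co is the middle locus and the order is fl – co – k.
fl–co: (128 + 10)/500 = 0.2760; co–k: (76 + 10)/500 = 0.1720.
Expected DCO frequency = 0.2760 × 0.1720 ≈ 0.04747; observed = 10/500 ≈ 0.02000.
Coefficient of coincidence = 0.02000/0.04747 ≈ 0.42.

0.42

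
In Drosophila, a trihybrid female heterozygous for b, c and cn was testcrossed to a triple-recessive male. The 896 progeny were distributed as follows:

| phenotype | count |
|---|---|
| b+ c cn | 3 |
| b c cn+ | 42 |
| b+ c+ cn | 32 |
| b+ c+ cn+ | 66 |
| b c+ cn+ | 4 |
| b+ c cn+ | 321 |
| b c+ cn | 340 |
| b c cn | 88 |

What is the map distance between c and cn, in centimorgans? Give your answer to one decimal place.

18.0 centimorgans

The two most frequent reciprocal classes, b+ c cn+ and b c+ cn, are the parental types, so the F1 was b+ c cn+ / b c+ cn.
The two rarest classes, b+ c cn and b c+ cn+, are the double crossovers. Comparing them with the parentals, only the cn allele has switched, so cn is the middle locus and the order is b – cn – c.
Crossovers in the cn–c interval produce the single-crossover classes b+ c+ cn+ and b c cn (66 + 88 = 154) plus the double crossovers (7).
RF(cn–c) = (154 + 7) / 896 = 161/896 = 0.1797 → 18.0 centimorgans.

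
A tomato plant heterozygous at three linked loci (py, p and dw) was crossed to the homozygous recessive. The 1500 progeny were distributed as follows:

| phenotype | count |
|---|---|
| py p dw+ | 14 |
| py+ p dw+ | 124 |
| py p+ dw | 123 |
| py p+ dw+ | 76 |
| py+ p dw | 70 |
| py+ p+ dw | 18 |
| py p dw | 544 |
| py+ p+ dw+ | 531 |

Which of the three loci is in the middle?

dw

The two most frequent reciprocal classes, py+ p+ dw+ and py p dw, are the parental types, so the F1 was py+ p+ dw+ / py p dw.
The two rarest classes, py+ p+ dw and py p dw+, are the double crossovers. Comparing them with the parentals, only the dw allele has switched, so dw is the middle locus and the order is p – dw – py.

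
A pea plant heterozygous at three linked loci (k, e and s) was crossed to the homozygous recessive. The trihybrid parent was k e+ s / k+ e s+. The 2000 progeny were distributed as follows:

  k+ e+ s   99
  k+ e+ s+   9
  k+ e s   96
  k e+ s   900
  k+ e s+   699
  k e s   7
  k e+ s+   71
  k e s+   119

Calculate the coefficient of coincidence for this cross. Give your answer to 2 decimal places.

0.75

The two rarest classes, k e s and k+ e+ s+, are the double crossovers. Comparing them with the parentals, only the e allele has switched, so e is the middle locus and the order is s – e – k.
s–e: (167 + 16)/2000 = 0.0915; e–k: (218 + 16)/2000 = 0.1170.
Expected DCO frequency = 0.0915 × 0.1170 ≈ 0.01071; observed = 16/2000 ≈ 0.00800.
Coefficient of coincidence = 0.00800/0.01071 ≈ 0.75.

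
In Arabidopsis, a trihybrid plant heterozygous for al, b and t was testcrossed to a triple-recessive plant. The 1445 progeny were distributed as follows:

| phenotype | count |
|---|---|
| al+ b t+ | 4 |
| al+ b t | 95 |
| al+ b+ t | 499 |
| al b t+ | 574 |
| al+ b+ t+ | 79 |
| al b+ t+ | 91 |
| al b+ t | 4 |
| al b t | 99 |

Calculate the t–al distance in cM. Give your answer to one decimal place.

12.9 cM

The two most frequent reciprocal classes, al b t+ and al+ b+ t, are the parental types, so the F1 was al b t+ / al+ b+ t.
The two rarest classes, al+ b t+ and al b+ t, are the double crossovers. Comparing them with the parentals, only the al allele has switched, so al is the middle locus and the order is t – al – b.
Crossovers in the t–al interval produce the single-crossover classes al b t and al+ b+ t+ (99 + 79 = 178) plus the double crossovers (8).
RF(t–al) = (178 + 8) / 1445 = 186/1445 = 0.1287 → 12.9 cM.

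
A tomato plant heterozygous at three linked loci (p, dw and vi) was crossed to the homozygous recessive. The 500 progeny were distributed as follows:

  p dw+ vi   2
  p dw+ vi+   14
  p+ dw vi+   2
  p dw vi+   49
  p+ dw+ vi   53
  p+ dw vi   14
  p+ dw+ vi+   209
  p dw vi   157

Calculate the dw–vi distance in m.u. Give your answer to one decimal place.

The two most frequent reciprocal classes, p+ dw+ vi+ and p dw vi, are the parental types, so the F1 was p+ dw+ vi+ / p dw vi.
The two rarest classes, p+ dw vi+ and p dw+ vi, are the double crossovers. Comparing them with the parentals, only the dw allele has switched, so dw is the middle locus and the order is vi – dw – p.
Crossovers in the vi–dw interval produce the single-crossover classes p+ dw+ vi and p dw vi+ (53 + 49 = 102) plus the double crossovers (4).
RF(vi–dw) = (102 + 4) / 500 = 106/500 = 0.2120 → 21.2 m.u.

21.2 m.u.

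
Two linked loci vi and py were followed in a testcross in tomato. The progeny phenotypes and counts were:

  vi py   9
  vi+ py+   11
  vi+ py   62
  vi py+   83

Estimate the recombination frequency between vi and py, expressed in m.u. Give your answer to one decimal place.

The two most frequent classes, vi+ py (62) and vi py+ (83), are the parental types, so the F1 was vi+ py / vi py+.
The recombinant classes are vi+ py+ and vi py: 11 + 9 = 20.
Recombination frequency = 20/165 = 0.1212 ≈ 12.1%, i.e. 12.1 m.u.

12.1 m.u.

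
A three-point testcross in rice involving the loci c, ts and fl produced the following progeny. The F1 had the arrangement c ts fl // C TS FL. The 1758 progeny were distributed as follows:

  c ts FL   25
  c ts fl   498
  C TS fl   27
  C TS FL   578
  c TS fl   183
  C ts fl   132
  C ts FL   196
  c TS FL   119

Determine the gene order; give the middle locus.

fl

The two rarest classes, c ts FL and C TS fl, are the double crossovers. Comparing them with the parentals, only the fl allele has switched, so fl is the middle locus and the order is c – fl – ts.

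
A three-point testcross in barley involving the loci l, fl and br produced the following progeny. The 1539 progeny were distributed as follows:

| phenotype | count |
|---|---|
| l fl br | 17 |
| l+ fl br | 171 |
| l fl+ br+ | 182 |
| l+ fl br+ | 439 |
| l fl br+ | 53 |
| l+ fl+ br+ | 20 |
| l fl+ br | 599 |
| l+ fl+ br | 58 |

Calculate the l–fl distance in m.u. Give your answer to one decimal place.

The two most frequent reciprocal classes, l+ fl br+ and l fl+ br, are the parental types, so the F1 was l+ fl br+ / l fl+ br.
The two rarest classes, l+ fl+ br+ and l fl br, are the double crossovers. Comparing them with the parentals, only the fl allele has switched, so fl is the middle locus and the order is br – fl – l.
Crossovers in the fl–l interval produce the single-crossover classes l fl br+ and l+ fl+ br (53 + 58 = 111) plus the double crossovers (37).
RF(fl–l) = (111 + 37) / 1539 = 148/1539 = 0.0962 → 9.6 m.u.

9.6 m.u.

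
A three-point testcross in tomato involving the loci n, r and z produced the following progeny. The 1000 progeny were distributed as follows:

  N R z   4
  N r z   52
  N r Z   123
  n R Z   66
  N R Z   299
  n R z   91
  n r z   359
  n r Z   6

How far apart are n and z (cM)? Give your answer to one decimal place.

The two most frequent reciprocal classes, n r z and N R Z, are the parental types, so the F1 was n r z / N R Z.
The two rarest classes, n r Z and N R z, are the double crossovers. Comparing them with the parentals, only the z allele has switched, so z is the middle locus and the order is n – z – r.
Crossovers in the n–z interval produce the single-crossover classes N r z and n R Z (52 + 66 = 118) plus the double crossovers (10).
RF(n–z) = (118 + 10) / 1000 = 128/1000 = 0.1280 → 12.8 cM.

12.8 cM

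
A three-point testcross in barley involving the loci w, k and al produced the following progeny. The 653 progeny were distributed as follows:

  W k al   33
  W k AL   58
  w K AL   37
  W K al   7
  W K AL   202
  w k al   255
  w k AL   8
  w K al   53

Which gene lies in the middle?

The two most frequent reciprocal classes, w k al and W K AL, are the parental types, so the F1 was w k al / W K AL.
The two rarest classes, w k AL and W K al, are the double crossovers. Comparing them with the parentals, only the al allele has switched, so al is the middle locus and the order is w – al – k.

al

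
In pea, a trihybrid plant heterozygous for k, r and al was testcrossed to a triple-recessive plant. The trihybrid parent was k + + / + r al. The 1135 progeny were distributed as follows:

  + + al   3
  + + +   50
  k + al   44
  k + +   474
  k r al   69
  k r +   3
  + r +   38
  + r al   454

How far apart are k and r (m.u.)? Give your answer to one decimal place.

The two rarest classes, k r + and + + al, are the double crossovers. Comparing them with the parentals, only the r allele has switched, so r is the middle locus and the order is k – r – al.
Crossovers in the k–r interval produce the single-crossover classes + + + and k r al (50 + 69 = 119) plus the double crossovers (6).
RF(k–r) = (119 + 6) / 1135 = 125/1135 = 0.1101 → 11.0 m.u.

11.0 m.u.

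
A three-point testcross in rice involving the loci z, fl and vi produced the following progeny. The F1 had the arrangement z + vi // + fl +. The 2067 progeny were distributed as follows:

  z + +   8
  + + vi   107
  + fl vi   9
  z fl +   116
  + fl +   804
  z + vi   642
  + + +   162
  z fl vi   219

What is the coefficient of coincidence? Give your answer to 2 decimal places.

The two rarest classes, z + + and + fl vi, are the double crossovers. Comparing them with the parentals, only the vi allele has switched, so vi is the middle locus and the order is z – vi – fl.
z–vi: (223 + 17)/2067 = 0.1161; vi–fl: (381 + 17)/2067 = 0.1925.
Expected DCO frequency = 0.1161 × 0.1925 ≈ 0.02235; observed = 17/2067 ≈ 0.00822.
Coefficient of coincidence = 0.00822/0.02235 ≈ 0.37.

0.37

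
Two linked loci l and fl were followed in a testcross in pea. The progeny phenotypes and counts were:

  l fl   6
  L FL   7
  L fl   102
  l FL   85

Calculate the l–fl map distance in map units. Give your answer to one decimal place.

6.5 map units

The two most frequent classes, L fl (102) and l FL (85), are the parental types, so the F1 was L fl / l FL.
The recombinant classes are L FL and l fl: 7 + 6 = 13.
Recombination frequency = 13/200 = 0.0650 ≈ 6.5%, i.e. 6.5 map units.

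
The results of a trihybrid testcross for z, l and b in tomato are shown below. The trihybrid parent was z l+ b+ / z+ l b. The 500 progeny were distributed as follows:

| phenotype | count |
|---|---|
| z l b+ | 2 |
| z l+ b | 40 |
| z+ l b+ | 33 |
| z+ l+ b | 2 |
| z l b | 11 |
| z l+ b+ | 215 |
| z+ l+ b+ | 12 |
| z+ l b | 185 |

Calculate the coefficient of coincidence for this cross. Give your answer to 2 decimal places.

The two rarest classes, z l b+ and z+ l+ b, are the double crossovers. Comparing them with the parentals, only the l allele has switched, so l is the middle locus and the order is z – l – b.
z–l: (23 + 4)/500 = 0.0540; l–b: (73 + 4)/500 = 0.1540.
Expected DCO frequency = 0.0540 × 0.1540 ≈ 0.00832; observed = 4/500 ≈ 0.00800.
Coefficient of coincidence = 0.00800/0.00832 ≈ 0.96.

0.96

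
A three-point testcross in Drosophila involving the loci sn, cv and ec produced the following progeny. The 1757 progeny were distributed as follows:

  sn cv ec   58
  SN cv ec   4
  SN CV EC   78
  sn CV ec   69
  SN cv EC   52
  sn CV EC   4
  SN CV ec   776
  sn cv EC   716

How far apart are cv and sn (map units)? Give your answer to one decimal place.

The two most frequent reciprocal classes, sn cv EC and SN CV ec, are the parental types, so the F1 was sn cv EC / SN CV ec.
The two rarest classes, sn CV EC and SN cv ec, are the double crossovers. Comparing them with the parentals, only the cv allele has switched, so cv is the middle locus and the order is sn – cv – ec.
Crossovers in the sn–cv interval produce the single-crossover classes SN cv EC and sn CV ec (52 + 69 = 121) plus the double crossovers (8).
RF(sn–cv) = (121 + 8) / 1757 = 129/1757 = 0.0734 → 7.3 map units.

7.3 map units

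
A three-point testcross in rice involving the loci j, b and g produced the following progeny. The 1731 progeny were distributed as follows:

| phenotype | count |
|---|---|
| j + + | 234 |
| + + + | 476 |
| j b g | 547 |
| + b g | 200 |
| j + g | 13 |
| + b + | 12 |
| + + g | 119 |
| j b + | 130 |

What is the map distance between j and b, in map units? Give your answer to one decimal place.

The two most frequent reciprocal classes, j b g and + + +, are the parental types, so the F1 was j b g / + + +.
The two rarest classes, j + g and + b +, are the double crossovers. Comparing them with the parentals, only the b allele has switched, so b is the middle locus and the order is g – b – j.
Crossovers in the b–j interval produce the single-crossover classes + b g and j + + (200 + 234 = 434) plus the double crossovers (25).
RF(b–j) = (434 + 25) / 1731 = 459/1731 = 0.2652 → 26.5 map units.

26.5 map units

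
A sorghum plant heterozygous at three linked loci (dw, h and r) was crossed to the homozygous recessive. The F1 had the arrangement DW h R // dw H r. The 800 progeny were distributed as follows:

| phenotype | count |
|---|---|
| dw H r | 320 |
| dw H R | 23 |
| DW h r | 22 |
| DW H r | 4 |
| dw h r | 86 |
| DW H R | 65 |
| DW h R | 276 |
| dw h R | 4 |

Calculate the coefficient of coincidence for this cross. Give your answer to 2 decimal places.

0.76

The two rarest classes, dw h R and DW H r, are the double crossovers. Comparing them with the parentals, only the dw allele has switched, so dw is the middle locus and the order is r – dw – h.
r–dw: (45 + 8)/800 = 0.0663; dw–h: (151 + 8)/800 = 0.1988.
Expected DCO frequency = 0.0663 × 0.1988 ≈ 0.01318; observed = 8/800 ≈ 0.01000.
Coefficient of coincidence = 0.01000/0.01318 ≈ 0.76.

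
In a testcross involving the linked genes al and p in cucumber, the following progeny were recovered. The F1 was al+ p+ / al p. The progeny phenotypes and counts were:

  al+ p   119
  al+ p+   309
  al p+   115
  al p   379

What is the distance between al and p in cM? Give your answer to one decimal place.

25.4 cM

The recombinant classes are al+ p and al p+: 119 + 115 = 234.
Recombination frequency = 234/922 = 0.2538 ≈ 25.4%, i.e. 25.4 cM.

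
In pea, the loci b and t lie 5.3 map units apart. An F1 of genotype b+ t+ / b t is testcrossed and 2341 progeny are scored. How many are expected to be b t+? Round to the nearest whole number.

A map distance of 5.3 map units corresponds to a recombination frequency of 0.053.
The F1 is b+ t+ / b t, so b t+ is a recombinant gamete class with expected frequency r/2 = 0.053/2 = 0.0265.
Expected number = 0.0265 × 2341 = 62.04 ≈ 62.

62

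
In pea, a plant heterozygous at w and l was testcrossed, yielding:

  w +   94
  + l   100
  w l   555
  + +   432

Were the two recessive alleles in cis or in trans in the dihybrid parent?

The two most frequent classes are + + (432) and w l (555); these are the parental (non-recombinant) types.
So the F1 carried + + on one chromosome and w l on the other — the recessive alleles are on the same chromosome (cis / coupling).

cis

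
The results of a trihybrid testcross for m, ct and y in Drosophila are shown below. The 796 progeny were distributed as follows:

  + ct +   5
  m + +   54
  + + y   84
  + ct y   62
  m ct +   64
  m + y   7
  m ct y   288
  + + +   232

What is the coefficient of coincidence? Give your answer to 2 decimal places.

The two most frequent reciprocal classes, m ct y and + + +, are the parental types, so the F1 was m ct y / + + +.
The two rarest classes, m + y and + ct +, are the double crossovers. Comparing them with the parentals, only the ct allele has switched, so ct is the middle locus and the order is m – ct – y.
m–ct: (116 + 12)/796 = 0.1608; ct–y: (148 + 12)/796 = 0.2010.
Expected DCO frequency = 0.1608 × 0.2010 ≈ 0.03232; observed = 12/796 ≈ 0.01508.
Coefficient of coincidence = 0.01508/0.03232 ≈ 0.47.

0.47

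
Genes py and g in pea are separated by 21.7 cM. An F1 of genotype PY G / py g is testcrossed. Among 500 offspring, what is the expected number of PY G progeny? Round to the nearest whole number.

A map distance of 21.7 cM corresponds to a recombination frequency of 0.217.
The F1 is PY G / py g, so PY G is a parental gamete class with expected frequency (1 − r)/2 = 0.783/2 = 0.3915.
Expected number = 0.3915 × 500 = 195.75 ≈ 196.

196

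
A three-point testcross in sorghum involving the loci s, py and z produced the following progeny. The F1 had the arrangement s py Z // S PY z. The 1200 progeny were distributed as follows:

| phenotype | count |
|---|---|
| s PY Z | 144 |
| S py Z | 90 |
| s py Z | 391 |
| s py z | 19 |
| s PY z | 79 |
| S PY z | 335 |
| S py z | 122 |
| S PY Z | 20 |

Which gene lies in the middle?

z

The two rarest classes, s py z and S PY Z, are the double crossovers. Comparing them with the parentals, only the z allele has switched, so z is the middle locus and the order is s – z – py.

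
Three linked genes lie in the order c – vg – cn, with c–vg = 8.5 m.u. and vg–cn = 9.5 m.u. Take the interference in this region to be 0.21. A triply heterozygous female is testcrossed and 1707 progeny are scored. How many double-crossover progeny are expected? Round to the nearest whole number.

11

Map distances give recombination frequencies of 0.085 and 0.095 for the two intervals.
With interference 0.21 (so coincidence = 0.79), expected double-crossover frequency = 0.085 × 0.095 × 0.79 = 0.00638.
Expected number = 0.00638 × 1707 = 10.89 ≈ 11.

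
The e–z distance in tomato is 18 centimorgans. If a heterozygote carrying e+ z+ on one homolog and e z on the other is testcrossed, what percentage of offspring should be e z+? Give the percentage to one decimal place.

9.0%

A map distance of 18 centimorgans corresponds to a recombination frequency of 0.180.
The F1 is e+ z+ / e z, so e z+ is a recombinant gamete class with expected frequency r/2 = 0.180/2 = 0.0900.
That is 0.0900 = 9.0% of the progeny.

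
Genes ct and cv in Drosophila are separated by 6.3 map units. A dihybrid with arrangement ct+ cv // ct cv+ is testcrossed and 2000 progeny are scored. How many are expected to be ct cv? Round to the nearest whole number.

A map distance of 6.3 map units corresponds to a recombination frequency of 0.063.
The F1 is ct+ cv / ct cv+, so ct cv is a recombinant gamete class with expected frequency r/2 = 0.063/2 = 0.0315.
Expected number = 0.0315 × 2000 = 63.00 ≈ 63.

63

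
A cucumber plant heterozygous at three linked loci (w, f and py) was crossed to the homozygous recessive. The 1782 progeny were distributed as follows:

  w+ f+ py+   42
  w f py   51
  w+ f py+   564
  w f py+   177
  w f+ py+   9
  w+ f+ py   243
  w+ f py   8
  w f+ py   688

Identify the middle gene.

The two most frequent reciprocal classes, w+ f py+ and w f+ py, are the parental types, so the F1 was w+ f py+ / w f+ py.
The two rarest classes, w+ f py and w f+ py+, are the double crossovers. Comparing them with the parentals, only the py allele has switched, so py is the middle locus and the order is f – py – w.

py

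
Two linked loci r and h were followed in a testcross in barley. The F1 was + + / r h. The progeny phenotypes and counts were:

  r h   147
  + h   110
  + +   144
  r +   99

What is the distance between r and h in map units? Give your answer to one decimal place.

The recombinant classes are + h and r +: 110 + 99 = 209.
Recombination frequency = 209/500 = 0.4180 ≈ 41.8%, i.e. 41.8 map units.

41.8 map units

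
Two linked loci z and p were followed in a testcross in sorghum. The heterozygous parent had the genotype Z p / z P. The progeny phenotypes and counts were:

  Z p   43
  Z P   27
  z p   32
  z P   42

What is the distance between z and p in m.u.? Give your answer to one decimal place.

41.0 m.u.

The recombinant classes are Z P and z p: 27 + 32 = 59.
Recombination frequency = 59/144 = 0.4097 ≈ 41.0%, i.e. 41.0 m.u.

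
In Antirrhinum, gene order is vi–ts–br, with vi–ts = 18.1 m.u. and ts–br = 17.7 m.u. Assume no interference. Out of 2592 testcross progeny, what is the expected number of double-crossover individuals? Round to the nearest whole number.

83

Map distances give recombination frequencies of 0.181 and 0.177 for the two intervals.
With no interference, expected double-crossover frequency = 0.181 × 0.177 = 0.03204.
Expected number = 0.03204 × 2592 = 83.04 ≈ 83.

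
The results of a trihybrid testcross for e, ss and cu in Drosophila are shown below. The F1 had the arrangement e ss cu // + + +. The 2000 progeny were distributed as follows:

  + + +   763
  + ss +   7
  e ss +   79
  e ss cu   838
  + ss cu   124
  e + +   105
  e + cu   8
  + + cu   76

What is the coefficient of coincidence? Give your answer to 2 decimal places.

The two rarest classes, e + cu and + ss +, are the double crossovers. Comparing them with the parentals, only the ss allele has switched, so ss is the middle locus and the order is e – ss – cu.
e–ss: (229 + 15)/2000 = 0.1220; ss–cu: (155 + 15)/2000 = 0.0850.
Expected DCO frequency = 0.1220 × 0.0850 ≈ 0.01037; observed = 15/2000 ≈ 0.00750.
Coefficient of coincidence = 0.00750/0.01037 ≈ 0.72.

0.72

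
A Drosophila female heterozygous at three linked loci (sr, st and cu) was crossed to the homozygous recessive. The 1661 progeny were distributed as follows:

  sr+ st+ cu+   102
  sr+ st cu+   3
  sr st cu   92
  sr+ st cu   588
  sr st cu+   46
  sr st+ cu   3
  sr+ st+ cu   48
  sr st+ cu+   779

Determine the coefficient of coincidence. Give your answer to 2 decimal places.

The two most frequent reciprocal classes, sr st+ cu+ and sr+ st cu, are the parental types, so the F1 was sr st+ cu+ / sr+ st cu.
The two rarest classes, sr st+ cu and sr+ st cu+, are the double crossovers. Comparing them with the parentals, only the cu allele has switched, so cu is the middle locus and the order is sr – cu – st.
sr–cu: (194 + 6)/1661 = 0.1204; cu–st: (94 + 6)/1661 = 0.0602.
Expected DCO frequency = 0.1204 × 0.0602 ≈ 0.00725; observed = 6/1661 ≈ 0.00361.
Coefficient of coincidence = 0.00361/0.00725 ≈ 0.50.

0.50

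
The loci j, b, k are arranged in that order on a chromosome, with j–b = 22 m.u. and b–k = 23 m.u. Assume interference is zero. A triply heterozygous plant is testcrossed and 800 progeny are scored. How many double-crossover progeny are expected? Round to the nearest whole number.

40

Map distances give recombination frequencies of 0.220 and 0.230 for the two intervals.
With no interference, expected double-crossover frequency = 0.220 × 0.230 = 0.05060.
Expected number = 0.05060 × 800 = 40.48 ≈ 40.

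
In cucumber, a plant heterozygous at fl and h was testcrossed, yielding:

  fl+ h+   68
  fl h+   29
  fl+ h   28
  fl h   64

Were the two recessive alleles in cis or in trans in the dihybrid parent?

The two most frequent classes are fl+ h+ (68) and fl h (64); these are the parental (non-recombinant) types.
So the F1 carried fl+ h+ on one chromosome and fl h on the other — the recessive alleles are on the same chromosome (cis / coupling).

cis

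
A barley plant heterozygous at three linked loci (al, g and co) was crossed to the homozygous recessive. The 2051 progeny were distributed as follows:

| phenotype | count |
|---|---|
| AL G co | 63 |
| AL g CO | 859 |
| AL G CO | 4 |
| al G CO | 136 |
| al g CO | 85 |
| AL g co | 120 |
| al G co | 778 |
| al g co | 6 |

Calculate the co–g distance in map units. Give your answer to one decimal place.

The two most frequent reciprocal classes, al G co and AL g CO, are the parental types, so the F1 was al G co / AL g CO.
The two rarest classes, al g co and AL G CO, are the double crossovers. Comparing them with the parentals, only the g allele has switched, so g is the middle locus and the order is al – g – co.
Crossovers in the g–co interval produce the single-crossover classes al G CO and AL g co (136 + 120 = 256) plus the double crossovers (10).
RF(g–co) = (256 + 10) / 2051 = 266/2051 = 0.1297 → 13.0 map units.

13.0 map units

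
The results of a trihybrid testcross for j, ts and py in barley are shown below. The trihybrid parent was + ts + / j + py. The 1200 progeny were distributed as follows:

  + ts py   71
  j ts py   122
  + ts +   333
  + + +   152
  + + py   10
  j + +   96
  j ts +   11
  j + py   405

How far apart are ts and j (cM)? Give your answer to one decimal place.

24.6 cM

The two rarest classes, j ts + and + + py, are the double crossovers. Comparing them with the parentals, only the j allele has switched, so j is the middle locus and the order is ts – j – py.
Crossovers in the ts–j interval produce the single-crossover classes + + + and j ts py (152 + 122 = 274) plus the double crossovers (21).
RF(ts–j) = (274 + 21) / 1200 = 295/1200 = 0.2458 → 24.6 cM.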